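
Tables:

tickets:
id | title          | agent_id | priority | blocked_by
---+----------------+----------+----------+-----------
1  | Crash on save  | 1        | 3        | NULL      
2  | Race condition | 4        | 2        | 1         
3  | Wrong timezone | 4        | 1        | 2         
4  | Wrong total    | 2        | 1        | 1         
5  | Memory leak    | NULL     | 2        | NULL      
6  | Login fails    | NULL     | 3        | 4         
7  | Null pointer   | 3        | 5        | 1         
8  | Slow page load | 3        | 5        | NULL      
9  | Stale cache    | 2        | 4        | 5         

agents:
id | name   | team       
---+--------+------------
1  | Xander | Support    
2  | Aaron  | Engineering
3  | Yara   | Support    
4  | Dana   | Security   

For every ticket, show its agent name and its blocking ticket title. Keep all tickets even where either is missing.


Two LEFT JOINs from the same base table tickets: one to agents via agent_id, one to tickets itself via blocked_by. Both are LEFT so every ticket is preserved.
Match against agents:
  - ticket 1 (Crash on save): agent_id=1 -> matches Xander
  - ticket 2 (Race condition): agent_id=4 -> matches Dana
  - ticket 3 (Wrong timezone): agent_id=4 -> matches Dana
  - ticket 4 (Wrong total): agent_id=2 -> matches Aaron
  - ticket 5 (Memory leak): agent_id=NULL, no match -> kept with NULL
  - ticket 6 (Login fails): agent_id=NULL, no match -> kept with NULL
  - ticket 7 (Null pointer): agent_id=3 -> matches Yara
  - ticket 8 (Slow page load): agent_id=3 -> matches Yara
  - ticket 9 (Stale cache): agent_id=2 -> matches Aaron
Match against tickets (self):
  - ticket 1 (Crash on save): blocked_by=NULL -> NULL
  - ticket 2 (Race condition): blocked_by=1 -> Crash on save
  - ticket 3 (Wrong timezone): blocked_by=2 -> Race condition
  - ticket 4 (Wrong total): blocked_by=1 -> Crash on save
  - ticket 5 (Memory leak): blocked_by=NULL -> NULL
  - ticket 6 (Login fails): blocked_by=4 -> Wrong total
  - ticket 7 (Null pointer): blocked_by=1 -> Crash on save
  - ticket 8 (Slow page load): blocked_by=NULL -> NULL
  - ticket 9 (Stale cache): blocked_by=5 -> Memory leak

SQL:
SELECT a.title, b.name AS agent, c.title AS blocked_by
FROM tickets a
LEFT JOIN agents b ON a.agent_id = b.id
LEFT JOIN tickets c ON a.blocked_by = c.id

Result:
title          | agent  | blocked_by    
---------------+--------+---------------
Crash on save  | Xander | NULL          
Race condition | Dana   | Crash on save 
Wrong timezone | Dana   | Race condition
Wrong total    | Aaron  | Crash on save 
Memory leak    | NULL   | NULL          
Login fails    | NULL   | Wrong total   
Null pointer   | Yara   | Crash on save 
Slow page load | Yara   | NULL          
Stale cache    | Aaron  | Memory leak   


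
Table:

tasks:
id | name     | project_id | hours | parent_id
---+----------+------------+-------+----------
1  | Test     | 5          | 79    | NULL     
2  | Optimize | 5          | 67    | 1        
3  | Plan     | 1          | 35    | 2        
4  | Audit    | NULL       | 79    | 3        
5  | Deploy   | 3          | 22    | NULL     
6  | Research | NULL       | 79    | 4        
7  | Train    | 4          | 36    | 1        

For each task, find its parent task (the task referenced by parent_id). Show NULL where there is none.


This is a self-join: tasks is joined to a second copy of itself, matching each row's parent_id to another row's id. Use LEFT JOIN so rows with parent_id=NULL are kept.
  - task 1 (Test): parent_id=NULL -> NULL
  - task 2 (Optimize): parent_id=1 -> Test
  - task 3 (Plan): parent_id=2 -> Optimize
  - task 4 (Audit): parent_id=3 -> Plan
  - task 5 (Deploy): parent_id=NULL -> NULL
  - task 6 (Research): parent_id=4 -> Audit
  - task 7 (Train): parent_id=1 -> Test

SQL:
SELECT a.name AS item, b.name AS parent
FROM tasks a
LEFT JOIN tasks b ON a.parent_id = b.id

Result:
item     | parent  
---------+---------
Test     | NULL    
Optimize | Test    
Plan     | Optimize
Audit    | Plan    
Deploy   | NULL    
Research | Audit   
Train    | Test    


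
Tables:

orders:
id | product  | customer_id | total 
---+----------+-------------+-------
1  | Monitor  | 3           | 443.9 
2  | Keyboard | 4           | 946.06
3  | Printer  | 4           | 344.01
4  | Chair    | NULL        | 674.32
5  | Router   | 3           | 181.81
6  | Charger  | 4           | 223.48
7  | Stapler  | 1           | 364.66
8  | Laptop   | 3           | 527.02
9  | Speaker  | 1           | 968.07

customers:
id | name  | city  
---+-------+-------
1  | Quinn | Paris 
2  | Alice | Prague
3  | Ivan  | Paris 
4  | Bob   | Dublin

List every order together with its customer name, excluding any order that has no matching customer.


INNER JOIN keeps only orders rows whose customer_id matches an id in customers. Walk through each order:
  - order 1 (Monitor): customer_id=3 -> matches Ivan
  - order 2 (Keyboard): customer_id=4 -> matches Bob
  - order 3 (Printer): customer_id=4 -> matches Bob
  - order 4 (Chair): customer_id=NULL, no match -> dropped
  - order 5 (Router): customer_id=3 -> matches Ivan
  - order 6 (Charger): customer_id=4 -> matches Bob
  - order 7 (Stapler): customer_id=1 -> matches Quinn
  - order 8 (Laptop): customer_id=3 -> matches Ivan
  - order 9 (Speaker): customer_id=1 -> matches Quinn
So 1 of 9 rows is dropped.

SQL:
SELECT a.product, b.name AS customer
FROM orders a
INNER JOIN customers b ON a.customer_id = b.id

Result:
product  | customer
---------+---------
Monitor  | Ivan    
Keyboard | Bob     
Printer  | Bob     
Router   | Ivan    
Charger  | Bob     
Stapler  | Quinn   
Laptop   | Ivan    
Speaker  | Quinn   


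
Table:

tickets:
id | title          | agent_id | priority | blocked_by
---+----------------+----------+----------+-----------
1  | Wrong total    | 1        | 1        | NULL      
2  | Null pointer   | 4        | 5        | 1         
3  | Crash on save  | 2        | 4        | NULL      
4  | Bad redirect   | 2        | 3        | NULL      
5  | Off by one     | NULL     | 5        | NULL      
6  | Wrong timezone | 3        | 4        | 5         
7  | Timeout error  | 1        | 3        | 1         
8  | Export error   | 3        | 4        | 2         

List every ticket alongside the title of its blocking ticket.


This is a self-join: tickets is joined to a second copy of itself, matching each row's blocked_by to another row's id. Use LEFT JOIN so rows with blocked_by=NULL are kept.
  - ticket 1 (Wrong total): blocked_by=NULL -> NULL
  - ticket 2 (Null pointer): blocked_by=1 -> Wrong total
  - ticket 3 (Crash on save): blocked_by=NULL -> NULL
  - ticket 4 (Bad redirect): blocked_by=NULL -> NULL
  - ticket 5 (Off by one): blocked_by=NULL -> NULL
  - ticket 6 (Wrong timezone): blocked_by=5 -> Off by one
  - ticket 7 (Timeout error): blocked_by=1 -> Wrong total
  - ticket 8 (Export error): blocked_by=2 -> Null pointer

SQL:
SELECT a.title AS item, b.title AS blocked_by
FROM tickets a
LEFT JOIN tickets b ON a.blocked_by = b.id

Result:
item           | blocked_by  
---------------+-------------
Wrong total    | NULL        
Null pointer   | Wrong total 
Crash on save  | NULL        
Bad redirect   | NULL        
Off by one     | NULL        
Wrong timezone | Off by one  
Timeout error  | Wrong total 
Export error   | Null pointer


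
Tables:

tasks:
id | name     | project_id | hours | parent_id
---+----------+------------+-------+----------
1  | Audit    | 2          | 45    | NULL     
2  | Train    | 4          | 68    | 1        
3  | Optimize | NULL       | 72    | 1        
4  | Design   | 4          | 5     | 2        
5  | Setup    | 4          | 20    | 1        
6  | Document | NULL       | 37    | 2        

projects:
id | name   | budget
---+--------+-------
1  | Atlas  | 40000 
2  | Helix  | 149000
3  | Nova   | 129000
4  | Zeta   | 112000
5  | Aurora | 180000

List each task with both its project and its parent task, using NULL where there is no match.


Two LEFT JOINs from the same base table tasks: one to projects via project_id, one to tasks itself via parent_id. Both are LEFT so every task is preserved.
Match against projects:
  - task 1 (Audit): project_id=2 -> matches Helix
  - task 2 (Train): project_id=4 -> matches Zeta
  - task 3 (Optimize): project_id=NULL, no match -> kept with NULL
  - task 4 (Design): project_id=4 -> matches Zeta
  - task 5 (Setup): project_id=4 -> matches Zeta
  - task 6 (Document): project_id=NULL, no match -> kept with NULL
Match against tasks (self):
  - task 1 (Audit): parent_id=NULL -> NULL
  - task 2 (Train): parent_id=1 -> Audit
  - task 3 (Optimize): parent_id=1 -> Audit
  - task 4 (Design): parent_id=2 -> Train
  - task 5 (Setup): parent_id=1 -> Audit
  - task 6 (Document): parent_id=2 -> Train

SQL:
SELECT a.name, b.name AS project, c.name AS parent
FROM tasks a
LEFT JOIN projects b ON a.project_id = b.id
LEFT JOIN tasks c ON a.parent_id = c.id

Result:
name     | project | parent
---------+---------+-------
Audit    | Helix   | NULL  
Train    | Zeta    | Audit 
Optimize | NULL    | Audit 
Design   | Zeta    | Train 
Setup    | Zeta    | Audit 
Document | NULL    | Train 


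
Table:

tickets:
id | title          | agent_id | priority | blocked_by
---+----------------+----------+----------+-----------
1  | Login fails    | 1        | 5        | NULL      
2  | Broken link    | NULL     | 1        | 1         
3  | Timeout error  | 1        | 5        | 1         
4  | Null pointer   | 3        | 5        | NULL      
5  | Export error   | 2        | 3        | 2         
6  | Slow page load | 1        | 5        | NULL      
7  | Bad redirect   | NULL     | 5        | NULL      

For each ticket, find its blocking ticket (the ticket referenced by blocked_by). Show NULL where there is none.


This is a self-join: tickets is joined to a second copy of itself, matching each row's blocked_by to another row's id. Use LEFT JOIN so rows with blocked_by=NULL are kept.
  - ticket 1 (Login fails): blocked_by=NULL -> NULL
  - ticket 2 (Broken link): blocked_by=1 -> Login fails
  - ticket 3 (Timeout error): blocked_by=1 -> Login fails
  - ticket 4 (Null pointer): blocked_by=NULL -> NULL
  - ticket 5 (Export error): blocked_by=2 -> Broken link
  - ticket 6 (Slow page load): blocked_by=NULL -> NULL
  - ticket 7 (Bad redirect): blocked_by=NULL -> NULL

SQL:
SELECT a.title AS item, b.title AS blocked_by
FROM tickets a
LEFT JOIN tickets b ON a.blocked_by = b.id

Result:
item           | blocked_by 
---------------+------------
Login fails    | NULL       
Broken link    | Login fails
Timeout error  | Login fails
Null pointer   | NULL       
Export error   | Broken link
Slow page load | NULL       
Bad redirect   | NULL       


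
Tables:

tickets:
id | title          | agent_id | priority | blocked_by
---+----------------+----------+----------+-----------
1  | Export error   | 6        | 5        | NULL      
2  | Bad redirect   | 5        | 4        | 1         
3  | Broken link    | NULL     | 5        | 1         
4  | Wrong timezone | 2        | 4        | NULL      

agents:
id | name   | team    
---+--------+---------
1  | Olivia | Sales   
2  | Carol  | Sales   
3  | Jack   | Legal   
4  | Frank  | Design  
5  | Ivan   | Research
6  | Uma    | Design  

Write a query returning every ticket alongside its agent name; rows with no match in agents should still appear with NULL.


LEFT JOIN keeps every row from tickets (the left table); where agent_id has no match in agents, the agent columns become NULL. Walk through each ticket:
  - ticket 1 (Export error): agent_id=6 -> matches Uma
  - ticket 2 (Bad redirect): agent_id=5 -> matches Ivan
  - ticket 3 (Broken link): agent_id=NULL, no match -> kept with NULL
  - ticket 4 (Wrong timezone): agent_id=2 -> matches Carol
All 4 rows appear; 1 has NULL agent.

SQL:
SELECT a.title, b.name AS agent
FROM tickets a
LEFT JOIN agents b ON a.agent_id = b.id

Result:
title          | agent
---------------+------
Export error   | Uma  
Bad redirect   | Ivan 
Broken link    | NULL 
Wrong timezone | Carol


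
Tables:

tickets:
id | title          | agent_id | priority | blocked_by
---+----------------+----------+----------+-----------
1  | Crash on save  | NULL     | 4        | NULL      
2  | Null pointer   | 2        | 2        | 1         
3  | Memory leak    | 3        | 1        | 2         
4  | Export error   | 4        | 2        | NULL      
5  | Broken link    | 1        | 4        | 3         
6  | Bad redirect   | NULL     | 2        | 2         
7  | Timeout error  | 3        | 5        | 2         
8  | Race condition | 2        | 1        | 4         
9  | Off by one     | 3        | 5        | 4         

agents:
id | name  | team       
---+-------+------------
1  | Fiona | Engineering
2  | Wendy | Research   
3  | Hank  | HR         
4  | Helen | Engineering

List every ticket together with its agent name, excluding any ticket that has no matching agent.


INNER JOIN keeps only tickets rows whose agent_id matches an id in agents. Walk through each ticket:
  - ticket 1 (Crash on save): agent_id=NULL, no match -> dropped
  - ticket 2 (Null pointer): agent_id=2 -> matches Wendy
  - ticket 3 (Memory leak): agent_id=3 -> matches Hank
  - ticket 4 (Export error): agent_id=4 -> matches Helen
  - ticket 5 (Broken link): agent_id=1 -> matches Fiona
  - ticket 6 (Bad redirect): agent_id=NULL, no match -> dropped
  - ticket 7 (Timeout error): agent_id=3 -> matches Hank
  - ticket 8 (Race condition): agent_id=2 -> matches Wendy
  - ticket 9 (Off by one): agent_id=3 -> matches Hank
So 2 of 9 rows are dropped.

SQL:
SELECT a.title, b.name AS agent
FROM tickets a
INNER JOIN agents b ON a.agent_id = b.id

Result:
title          | agent
---------------+------
Null pointer   | Wendy
Memory leak    | Hank 
Export error   | Helen
Broken link    | Fiona
Timeout error  | Hank 
Race condition | Wendy
Off by one     | Hank 


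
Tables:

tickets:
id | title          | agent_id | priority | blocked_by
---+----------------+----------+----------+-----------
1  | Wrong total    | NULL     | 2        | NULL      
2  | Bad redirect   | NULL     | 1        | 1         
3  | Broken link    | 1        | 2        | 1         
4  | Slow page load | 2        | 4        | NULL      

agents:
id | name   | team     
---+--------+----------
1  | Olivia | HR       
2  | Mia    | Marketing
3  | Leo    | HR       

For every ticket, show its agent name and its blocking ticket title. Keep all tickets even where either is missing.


Two LEFT JOINs from the same base table tickets: one to agents via agent_id, one to tickets itself via blocked_by. Both are LEFT so every ticket is preserved.
Match against agents:
  - ticket 1 (Wrong total): agent_id=NULL, no match -> kept with NULL
  - ticket 2 (Bad redirect): agent_id=NULL, no match -> kept with NULL
  - ticket 3 (Broken link): agent_id=1 -> matches Olivia
  - ticket 4 (Slow page load): agent_id=2 -> matches Mia
Match against tickets (self):
  - ticket 1 (Wrong total): blocked_by=NULL -> NULL
  - ticket 2 (Bad redirect): blocked_by=1 -> Wrong total
  - ticket 3 (Broken link): blocked_by=1 -> Wrong total
  - ticket 4 (Slow page load): blocked_by=NULL -> NULL

SQL:
SELECT a.title, b.name AS agent, c.title AS blocked_by
FROM tickets a
LEFT JOIN agents b ON a.agent_id = b.id
LEFT JOIN tickets c ON a.blocked_by = c.id

Result:
title          | agent  | blocked_by 
---------------+--------+------------
Wrong total    | NULL   | NULL       
Bad redirect   | NULL   | Wrong total
Broken link    | Olivia | Wrong total
Slow page load | Mia    | NULL       


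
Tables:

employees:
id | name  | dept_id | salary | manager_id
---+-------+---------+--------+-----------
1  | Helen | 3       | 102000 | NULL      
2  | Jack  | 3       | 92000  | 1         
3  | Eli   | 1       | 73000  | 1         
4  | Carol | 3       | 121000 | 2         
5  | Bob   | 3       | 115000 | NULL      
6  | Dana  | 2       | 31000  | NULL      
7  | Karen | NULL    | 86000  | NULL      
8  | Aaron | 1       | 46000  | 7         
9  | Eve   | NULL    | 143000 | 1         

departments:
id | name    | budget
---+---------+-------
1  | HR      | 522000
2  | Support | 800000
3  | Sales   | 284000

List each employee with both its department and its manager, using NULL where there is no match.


Two LEFT JOINs from the same base table employees: one to departments via dept_id, one to employees itself via manager_id. Both are LEFT so every employee is preserved.
Match against departments:
  - employee 1 (Helen): dept_id=3 -> matches Sales
  - employee 2 (Jack): dept_id=3 -> matches Sales
  - employee 3 (Eli): dept_id=1 -> matches HR
  - employee 4 (Carol): dept_id=3 -> matches Sales
  - employee 5 (Bob): dept_id=3 -> matches Sales
  - employee 6 (Dana): dept_id=2 -> matches Support
  - employee 7 (Karen): dept_id=NULL, no match -> kept with NULL
  - employee 8 (Aaron): dept_id=1 -> matches HR
  - employee 9 (Eve): dept_id=NULL, no match -> kept with NULL
Match against employees (self):
  - employee 1 (Helen): manager_id=NULL -> NULL
  - employee 2 (Jack): manager_id=1 -> Helen
  - employee 3 (Eli): manager_id=1 -> Helen
  - employee 4 (Carol): manager_id=2 -> Jack
  - employee 5 (Bob): manager_id=NULL -> NULL
  - employee 6 (Dana): manager_id=NULL -> NULL
  - employee 7 (Karen): manager_id=NULL -> NULL
  - employee 8 (Aaron): manager_id=7 -> Karen
  - employee 9 (Eve): manager_id=1 -> Helen

SQL:
SELECT a.name, b.name AS department, c.name AS manager
FROM employees a
LEFT JOIN departments b ON a.dept_id = b.id
LEFT JOIN employees c ON a.manager_id = c.id

Result:
name  | department | manager
------+------------+--------
Helen | Sales      | NULL   
Jack  | Sales      | Helen  
Eli   | HR         | Helen  
Carol | Sales      | Jack   
Bob   | Sales      | NULL   
Dana  | Support    | NULL   
Karen | NULL       | NULL   
Aaron | HR         | Karen  
Eve   | NULL       | Helen  


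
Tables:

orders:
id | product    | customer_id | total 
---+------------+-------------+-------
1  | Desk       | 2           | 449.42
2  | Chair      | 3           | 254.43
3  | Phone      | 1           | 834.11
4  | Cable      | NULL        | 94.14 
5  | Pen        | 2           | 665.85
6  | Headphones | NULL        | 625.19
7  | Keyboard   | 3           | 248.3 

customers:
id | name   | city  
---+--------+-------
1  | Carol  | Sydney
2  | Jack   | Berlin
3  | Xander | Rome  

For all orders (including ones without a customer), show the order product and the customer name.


LEFT JOIN keeps every row from orders (the left table); where customer_id has no match in customers, the customer columns become NULL. Walk through each order:
  - order 1 (Desk): customer_id=2 -> matches Jack
  - order 2 (Chair): customer_id=3 -> matches Xander
  - order 3 (Phone): customer_id=1 -> matches Carol
  - order 4 (Cable): customer_id=NULL, no match -> kept with NULL
  - order 5 (Pen): customer_id=2 -> matches Jack
  - order 6 (Headphones): customer_id=NULL, no match -> kept with NULL
  - order 7 (Keyboard): customer_id=3 -> matches Xander
All 7 rows appear; 2 have NULL customer.

SQL:
SELECT a.product, b.name AS customer
FROM orders a
LEFT JOIN customers b ON a.customer_id = b.id

Result:
product    | customer
-----------+---------
Desk       | Jack    
Chair      | Xander  
Phone      | Carol   
Cable      | NULL    
Pen        | Jack    
Headphones | NULL    
Keyboard   | Xander  


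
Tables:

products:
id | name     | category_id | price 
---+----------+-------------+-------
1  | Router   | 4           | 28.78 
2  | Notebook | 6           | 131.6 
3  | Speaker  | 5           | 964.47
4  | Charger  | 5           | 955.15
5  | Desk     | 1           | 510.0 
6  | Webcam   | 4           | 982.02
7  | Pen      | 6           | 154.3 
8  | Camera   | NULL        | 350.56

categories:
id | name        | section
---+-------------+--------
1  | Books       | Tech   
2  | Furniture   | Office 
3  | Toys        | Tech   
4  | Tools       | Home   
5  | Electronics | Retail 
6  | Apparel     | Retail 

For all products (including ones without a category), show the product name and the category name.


LEFT JOIN keeps every row from products (the left table); where category_id has no match in categories, the category columns become NULL. Walk through each product:
  - product 1 (Router): category_id=4 -> matches Tools
  - product 2 (Notebook): category_id=6 -> matches Apparel
  - product 3 (Speaker): category_id=5 -> matches Electronics
  - product 4 (Charger): category_id=5 -> matches Electronics
  - product 5 (Desk): category_id=1 -> matches Books
  - product 6 (Webcam): category_id=4 -> matches Tools
  - product 7 (Pen): category_id=6 -> matches Apparel
  - product 8 (Camera): category_id=NULL, no match -> kept with NULL
All 8 rows appear; 1 has NULL category.

SQL:
SELECT a.name, b.name AS category
FROM products a
LEFT JOIN categories b ON a.category_id = b.id

Result:
name     | category   
---------+------------
Router   | Tools      
Notebook | Apparel    
Speaker  | Electronics
Charger  | Electronics
Desk     | Books      
Webcam   | Tools      
Pen      | Apparel    
Camera   | NULL       


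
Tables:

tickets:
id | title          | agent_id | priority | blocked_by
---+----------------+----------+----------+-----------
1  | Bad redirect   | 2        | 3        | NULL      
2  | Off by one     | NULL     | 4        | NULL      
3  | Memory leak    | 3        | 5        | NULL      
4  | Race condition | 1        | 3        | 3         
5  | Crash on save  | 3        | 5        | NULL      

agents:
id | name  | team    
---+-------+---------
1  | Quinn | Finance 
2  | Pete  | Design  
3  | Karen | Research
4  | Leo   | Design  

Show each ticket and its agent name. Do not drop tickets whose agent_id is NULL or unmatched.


LEFT JOIN keeps every row from tickets (the left table); where agent_id has no match in agents, the agent columns become NULL. Walk through each ticket:
  - ticket 1 (Bad redirect): agent_id=2 -> matches Pete
  - ticket 2 (Off by one): agent_id=NULL, no match -> kept with NULL
  - ticket 3 (Memory leak): agent_id=3 -> matches Karen
  - ticket 4 (Race condition): agent_id=1 -> matches Quinn
  - ticket 5 (Crash on save): agent_id=3 -> matches Karen
All 5 rows appear; 1 has NULL agent.

SQL:
SELECT a.title, b.name AS agent
FROM tickets a
LEFT JOIN agents b ON a.agent_id = b.id

Result:
title          | agent
---------------+------
Bad redirect   | Pete 
Off by one     | NULL 
Memory leak    | Karen
Race condition | Quinn
Crash on save  | Karen


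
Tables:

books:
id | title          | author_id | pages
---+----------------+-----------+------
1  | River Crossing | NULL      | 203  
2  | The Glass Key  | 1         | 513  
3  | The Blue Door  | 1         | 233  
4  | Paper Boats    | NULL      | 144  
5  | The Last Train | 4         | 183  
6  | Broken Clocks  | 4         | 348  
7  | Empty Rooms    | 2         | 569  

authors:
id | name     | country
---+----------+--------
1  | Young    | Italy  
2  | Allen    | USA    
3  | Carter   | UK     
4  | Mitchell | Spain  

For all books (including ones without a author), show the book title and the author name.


LEFT JOIN keeps every row from books (the left table); where author_id has no match in authors, the author columns become NULL. Walk through each book:
  - book 1 (River Crossing): author_id=NULL, no match -> kept with NULL
  - book 2 (The Glass Key): author_id=1 -> matches Young
  - book 3 (The Blue Door): author_id=1 -> matches Young
  - book 4 (Paper Boats): author_id=NULL, no match -> kept with NULL
  - book 5 (The Last Train): author_id=4 -> matches Mitchell
  - book 6 (Broken Clocks): author_id=4 -> matches Mitchell
  - book 7 (Empty Rooms): author_id=2 -> matches Allen
All 7 rows appear; 2 have NULL author.

SQL:
SELECT a.title, b.name AS author
FROM books a
LEFT JOIN authors b ON a.author_id = b.id

Result:
title          | author  
---------------+---------
River Crossing | NULL    
The Glass Key  | Young   
The Blue Door  | Young   
Paper Boats    | NULL    
The Last Train | Mitchell
Broken Clocks  | Mitchell
Empty Rooms    | Allen   


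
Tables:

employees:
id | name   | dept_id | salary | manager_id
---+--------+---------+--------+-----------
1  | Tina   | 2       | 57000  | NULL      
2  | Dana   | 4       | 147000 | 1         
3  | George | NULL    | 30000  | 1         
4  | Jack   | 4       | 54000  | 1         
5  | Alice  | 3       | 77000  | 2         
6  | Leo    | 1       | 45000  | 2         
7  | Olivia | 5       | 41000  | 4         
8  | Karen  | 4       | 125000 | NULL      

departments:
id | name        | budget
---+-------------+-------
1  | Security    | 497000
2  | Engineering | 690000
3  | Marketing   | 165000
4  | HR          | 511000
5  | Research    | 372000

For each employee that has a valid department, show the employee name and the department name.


INNER JOIN keeps only employees rows whose dept_id matches an id in departments. Walk through each employee:
  - employee 1 (Tina): dept_id=2 -> matches Engineering
  - employee 2 (Dana): dept_id=4 -> matches HR
  - employee 3 (George): dept_id=NULL, no match -> dropped
  - employee 4 (Jack): dept_id=4 -> matches HR
  - employee 5 (Alice): dept_id=3 -> matches Marketing
  - employee 6 (Leo): dept_id=1 -> matches Security
  - employee 7 (Olivia): dept_id=5 -> matches Research
  - employee 8 (Karen): dept_id=4 -> matches HR
So 1 of 8 rows is dropped.

SQL:
SELECT a.name, b.name AS department
FROM employees a
INNER JOIN departments b ON a.dept_id = b.id

Result:
name   | department 
-------+------------
Tina   | Engineering
Dana   | HR         
Jack   | HR         
Alice  | Marketing  
Leo    | Security   
Olivia | Research   
Karen  | HR         


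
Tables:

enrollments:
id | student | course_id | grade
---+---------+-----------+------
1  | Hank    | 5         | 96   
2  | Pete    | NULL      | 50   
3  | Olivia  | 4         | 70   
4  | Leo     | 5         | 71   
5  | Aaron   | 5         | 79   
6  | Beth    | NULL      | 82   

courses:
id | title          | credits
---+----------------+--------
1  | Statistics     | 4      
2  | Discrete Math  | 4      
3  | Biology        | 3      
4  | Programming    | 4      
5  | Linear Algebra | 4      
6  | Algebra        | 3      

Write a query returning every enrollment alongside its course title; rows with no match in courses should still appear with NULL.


LEFT JOIN keeps every row from enrollments (the left table); where course_id has no match in courses, the course columns become NULL. Walk through each enrollment:
  - enrollment 1 (Hank): course_id=5 -> matches Linear Algebra
  - enrollment 2 (Pete): course_id=NULL, no match -> kept with NULL
  - enrollment 3 (Olivia): course_id=4 -> matches Programming
  - enrollment 4 (Leo): course_id=5 -> matches Linear Algebra
  - enrollment 5 (Aaron): course_id=5 -> matches Linear Algebra
  - enrollment 6 (Beth): course_id=NULL, no match -> kept with NULL
All 6 rows appear; 2 have NULL course.

SQL:
SELECT a.student, b.title AS course
FROM enrollments a
LEFT JOIN courses b ON a.course_id = b.id

Result:
student | course        
--------+---------------
Hank    | Linear Algebra
Pete    | NULL          
Olivia  | Programming   
Leo     | Linear Algebra
Aaron   | Linear Algebra
Beth    | NULL          


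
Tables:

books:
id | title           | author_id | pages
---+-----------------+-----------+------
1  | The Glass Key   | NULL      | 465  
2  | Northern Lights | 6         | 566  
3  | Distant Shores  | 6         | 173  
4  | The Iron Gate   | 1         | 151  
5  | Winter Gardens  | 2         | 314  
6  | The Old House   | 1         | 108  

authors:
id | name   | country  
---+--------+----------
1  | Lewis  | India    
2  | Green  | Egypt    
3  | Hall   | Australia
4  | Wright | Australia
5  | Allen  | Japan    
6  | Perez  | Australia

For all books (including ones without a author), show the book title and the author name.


LEFT JOIN keeps every row from books (the left table); where author_id has no match in authors, the author columns become NULL. Walk through each book:
  - book 1 (The Glass Key): author_id=NULL, no match -> kept with NULL
  - book 2 (Northern Lights): author_id=6 -> matches Perez
  - book 3 (Distant Shores): author_id=6 -> matches Perez
  - book 4 (The Iron Gate): author_id=1 -> matches Lewis
  - book 5 (Winter Gardens): author_id=2 -> matches Green
  - book 6 (The Old House): author_id=1 -> matches Lewis
All 6 rows appear; 1 has NULL author.

SQL:
SELECT a.title, b.name AS author
FROM books a
LEFT JOIN authors b ON a.author_id = b.id

Result:
title           | author
----------------+-------
The Glass Key   | NULL  
Northern Lights | Perez 
Distant Shores  | Perez 
The Iron Gate   | Lewis 
Winter Gardens  | Green 
The Old House   | Lewis 


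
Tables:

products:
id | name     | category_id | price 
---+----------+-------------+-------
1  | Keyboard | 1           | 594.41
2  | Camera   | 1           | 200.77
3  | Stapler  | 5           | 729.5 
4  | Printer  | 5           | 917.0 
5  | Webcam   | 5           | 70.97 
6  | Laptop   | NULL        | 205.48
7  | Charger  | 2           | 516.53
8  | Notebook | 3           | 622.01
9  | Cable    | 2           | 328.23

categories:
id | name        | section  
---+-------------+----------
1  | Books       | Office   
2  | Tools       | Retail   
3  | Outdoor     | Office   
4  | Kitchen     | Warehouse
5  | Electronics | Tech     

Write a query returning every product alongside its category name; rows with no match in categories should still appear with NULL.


LEFT JOIN keeps every row from products (the left table); where category_id has no match in categories, the category columns become NULL. Walk through each product:
  - product 1 (Keyboard): category_id=1 -> matches Books
  - product 2 (Camera): category_id=1 -> matches Books
  - product 3 (Stapler): category_id=5 -> matches Electronics
  - product 4 (Printer): category_id=5 -> matches Electronics
  - product 5 (Webcam): category_id=5 -> matches Electronics
  - product 6 (Laptop): category_id=NULL, no match -> kept with NULL
  - product 7 (Charger): category_id=2 -> matches Tools
  - product 8 (Notebook): category_id=3 -> matches Outdoor
  - product 9 (Cable): category_id=2 -> matches Tools
All 9 rows appear; 1 has NULL category.

SQL:
SELECT a.name, b.name AS category
FROM products a
LEFT JOIN categories b ON a.category_id = b.id

Result:
name     | category   
---------+------------
Keyboard | Books      
Camera   | Books      
Stapler  | Electronics
Printer  | Electronics
Webcam   | Electronics
Laptop   | NULL       
Charger  | Tools      
Notebook | Outdoor    
Cable    | Tools      


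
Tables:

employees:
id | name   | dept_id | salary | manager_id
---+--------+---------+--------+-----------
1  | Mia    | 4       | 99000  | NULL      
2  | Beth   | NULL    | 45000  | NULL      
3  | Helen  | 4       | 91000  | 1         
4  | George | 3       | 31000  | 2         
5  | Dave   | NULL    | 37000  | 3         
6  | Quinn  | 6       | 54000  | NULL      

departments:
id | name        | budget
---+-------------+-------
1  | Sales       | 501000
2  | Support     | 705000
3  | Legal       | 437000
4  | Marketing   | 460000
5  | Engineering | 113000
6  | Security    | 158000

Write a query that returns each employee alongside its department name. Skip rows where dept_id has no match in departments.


INNER JOIN keeps only employees rows whose dept_id matches an id in departments. Walk through each employee:
  - employee 1 (Mia): dept_id=4 -> matches Marketing
  - employee 2 (Beth): dept_id=NULL, no match -> dropped
  - employee 3 (Helen): dept_id=4 -> matches Marketing
  - employee 4 (George): dept_id=3 -> matches Legal
  - employee 5 (Dave): dept_id=NULL, no match -> dropped
  - employee 6 (Quinn): dept_id=6 -> matches Security
So 2 of 6 rows are dropped.

SQL:
SELECT a.name, b.name AS department
FROM employees a
INNER JOIN departments b ON a.dept_id = b.id

Result:
name   | department
-------+-----------
Mia    | Marketing 
Helen  | Marketing 
George | Legal     
Quinn  | Security  


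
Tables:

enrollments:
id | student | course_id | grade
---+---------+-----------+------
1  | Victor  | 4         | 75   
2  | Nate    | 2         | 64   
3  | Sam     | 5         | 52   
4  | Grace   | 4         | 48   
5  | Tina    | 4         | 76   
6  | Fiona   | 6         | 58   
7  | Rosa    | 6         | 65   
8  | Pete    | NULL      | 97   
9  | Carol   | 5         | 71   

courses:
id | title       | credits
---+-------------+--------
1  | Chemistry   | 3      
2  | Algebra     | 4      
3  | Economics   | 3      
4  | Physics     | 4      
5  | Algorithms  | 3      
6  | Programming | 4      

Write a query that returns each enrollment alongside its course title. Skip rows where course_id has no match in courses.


INNER JOIN keeps only enrollments rows whose course_id matches an id in courses. Walk through each enrollment:
  - enrollment 1 (Victor): course_id=4 -> matches Physics
  - enrollment 2 (Nate): course_id=2 -> matches Algebra
  - enrollment 3 (Sam): course_id=5 -> matches Algorithms
  - enrollment 4 (Grace): course_id=4 -> matches Physics
  - enrollment 5 (Tina): course_id=4 -> matches Physics
  - enrollment 6 (Fiona): course_id=6 -> matches Programming
  - enrollment 7 (Rosa): course_id=6 -> matches Programming
  - enrollment 8 (Pete): course_id=NULL, no match -> dropped
  - enrollment 9 (Carol): course_id=5 -> matches Algorithms
So 1 of 9 rows is dropped.

SQL:
SELECT a.student, b.title AS course
FROM enrollments a
INNER JOIN courses b ON a.course_id = b.id

Result:
student | course     
--------+------------
Victor  | Physics    
Nate    | Algebra    
Sam     | Algorithms 
Grace   | Physics    
Tina    | Physics    
Fiona   | Programming
Rosa    | Programming
Carol   | Algorithms 


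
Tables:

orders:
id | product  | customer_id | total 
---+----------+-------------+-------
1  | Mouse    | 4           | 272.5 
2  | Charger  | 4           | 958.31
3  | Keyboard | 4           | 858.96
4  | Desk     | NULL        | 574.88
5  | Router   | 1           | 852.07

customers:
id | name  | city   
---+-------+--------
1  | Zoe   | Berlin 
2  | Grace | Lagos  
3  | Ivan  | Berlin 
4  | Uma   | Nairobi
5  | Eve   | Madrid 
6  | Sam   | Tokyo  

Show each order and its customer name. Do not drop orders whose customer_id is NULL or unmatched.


LEFT JOIN keeps every row from orders (the left table); where customer_id has no match in customers, the customer columns become NULL. Walk through each order:
  - order 1 (Mouse): customer_id=4 -> matches Uma
  - order 2 (Charger): customer_id=4 -> matches Uma
  - order 3 (Keyboard): customer_id=4 -> matches Uma
  - order 4 (Desk): customer_id=NULL, no match -> kept with NULL
  - order 5 (Router): customer_id=1 -> matches Zoe
All 5 rows appear; 1 has NULL customer.

SQL:
SELECT a.product, b.name AS customer
FROM orders a
LEFT JOIN customers b ON a.customer_id = b.id

Result:
product  | customer
---------+---------
Mouse    | Uma     
Charger  | Uma     
Keyboard | Uma     
Desk     | NULL    
Router   | Zoe     


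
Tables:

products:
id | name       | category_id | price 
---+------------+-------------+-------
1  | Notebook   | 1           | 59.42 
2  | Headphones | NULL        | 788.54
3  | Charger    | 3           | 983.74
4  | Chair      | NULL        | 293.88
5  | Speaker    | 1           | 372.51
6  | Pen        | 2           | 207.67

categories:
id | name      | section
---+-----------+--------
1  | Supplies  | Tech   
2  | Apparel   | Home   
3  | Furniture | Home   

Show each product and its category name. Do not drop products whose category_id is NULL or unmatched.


LEFT JOIN keeps every row from products (the left table); where category_id has no match in categories, the category columns become NULL. Walk through each product:
  - product 1 (Notebook): category_id=1 -> matches Supplies
  - product 2 (Headphones): category_id=NULL, no match -> kept with NULL
  - product 3 (Charger): category_id=3 -> matches Furniture
  - product 4 (Chair): category_id=NULL, no match -> kept with NULL
  - product 5 (Speaker): category_id=1 -> matches Supplies
  - product 6 (Pen): category_id=2 -> matches Apparel
All 6 rows appear; 2 have NULL category.

SQL:
SELECT a.name, b.name AS category
FROM products a
LEFT JOIN categories b ON a.category_id = b.id

Result:
name       | category 
-----------+----------
Notebook   | Supplies 
Headphones | NULL     
Charger    | Furniture
Chair      | NULL     
Speaker    | Supplies 
Pen        | Apparel  


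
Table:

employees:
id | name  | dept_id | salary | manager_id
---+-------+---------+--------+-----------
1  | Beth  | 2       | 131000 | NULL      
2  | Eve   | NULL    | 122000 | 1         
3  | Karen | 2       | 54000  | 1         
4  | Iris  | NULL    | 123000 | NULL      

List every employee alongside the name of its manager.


This is a self-join: employees is joined to a second copy of itself, matching each row's manager_id to another row's id. Use LEFT JOIN so rows with manager_id=NULL are kept.
  - employee 1 (Beth): manager_id=NULL -> NULL
  - employee 2 (Eve): manager_id=1 -> Beth
  - employee 3 (Karen): manager_id=1 -> Beth
  - employee 4 (Iris): manager_id=NULL -> NULL

SQL:
SELECT a.name AS item, b.name AS manager
FROM employees a
LEFT JOIN employees b ON a.manager_id = b.id

Result:
item  | manager
------+--------
Beth  | NULL   
Eve   | Beth   
Karen | Beth   
Iris  | NULL   


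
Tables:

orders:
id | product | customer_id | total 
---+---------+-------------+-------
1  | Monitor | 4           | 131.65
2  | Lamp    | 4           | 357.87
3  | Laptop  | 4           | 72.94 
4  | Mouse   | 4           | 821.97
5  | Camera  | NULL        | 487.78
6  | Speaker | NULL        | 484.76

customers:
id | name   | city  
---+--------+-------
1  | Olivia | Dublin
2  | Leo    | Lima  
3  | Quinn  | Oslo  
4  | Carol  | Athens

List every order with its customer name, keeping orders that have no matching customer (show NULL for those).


LEFT JOIN keeps every row from orders (the left table); where customer_id has no match in customers, the customer columns become NULL. Walk through each order:
  - order 1 (Monitor): customer_id=4 -> matches Carol
  - order 2 (Lamp): customer_id=4 -> matches Carol
  - order 3 (Laptop): customer_id=4 -> matches Carol
  - order 4 (Mouse): customer_id=4 -> matches Carol
  - order 5 (Camera): customer_id=NULL, no match -> kept with NULL
  - order 6 (Speaker): customer_id=NULL, no match -> kept with NULL
All 6 rows appear; 2 have NULL customer.

SQL:
SELECT a.product, b.name AS customer
FROM orders a
LEFT JOIN customers b ON a.customer_id = b.id

Result:
product | customer
--------+---------
Monitor | Carol   
Lamp    | Carol   
Laptop  | Carol   
Mouse   | Carol   
Camera  | NULL    
Speaker | NULL    


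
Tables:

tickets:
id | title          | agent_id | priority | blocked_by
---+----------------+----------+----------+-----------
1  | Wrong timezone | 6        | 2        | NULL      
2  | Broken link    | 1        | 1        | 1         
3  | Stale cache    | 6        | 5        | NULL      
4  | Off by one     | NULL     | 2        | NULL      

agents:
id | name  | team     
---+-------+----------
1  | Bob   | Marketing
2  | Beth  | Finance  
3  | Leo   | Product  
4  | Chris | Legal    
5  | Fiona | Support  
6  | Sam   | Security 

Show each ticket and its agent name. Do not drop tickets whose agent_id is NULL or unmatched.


LEFT JOIN keeps every row from tickets (the left table); where agent_id has no match in agents, the agent columns become NULL. Walk through each ticket:
  - ticket 1 (Wrong timezone): agent_id=6 -> matches Sam
  - ticket 2 (Broken link): agent_id=1 -> matches Bob
  - ticket 3 (Stale cache): agent_id=6 -> matches Sam
  - ticket 4 (Off by one): agent_id=NULL, no match -> kept with NULL
All 4 rows appear; 1 has NULL agent.

SQL:
SELECT a.title, b.name AS agent
FROM tickets a
LEFT JOIN agents b ON a.agent_id = b.id

Result:
title          | agent
---------------+------
Wrong timezone | Sam  
Broken link    | Bob  
Stale cache    | Sam  
Off by one     | NULL 


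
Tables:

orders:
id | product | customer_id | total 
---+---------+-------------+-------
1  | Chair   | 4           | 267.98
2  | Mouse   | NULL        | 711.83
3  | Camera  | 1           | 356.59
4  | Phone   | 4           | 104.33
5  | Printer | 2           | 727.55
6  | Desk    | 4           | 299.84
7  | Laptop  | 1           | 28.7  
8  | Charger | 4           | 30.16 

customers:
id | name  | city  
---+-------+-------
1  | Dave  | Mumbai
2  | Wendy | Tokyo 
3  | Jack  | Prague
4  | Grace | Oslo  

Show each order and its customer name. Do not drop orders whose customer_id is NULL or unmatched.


LEFT JOIN keeps every row from orders (the left table); where customer_id has no match in customers, the customer columns become NULL. Walk through each order:
  - order 1 (Chair): customer_id=4 -> matches Grace
  - order 2 (Mouse): customer_id=NULL, no match -> kept with NULL
  - order 3 (Camera): customer_id=1 -> matches Dave
  - order 4 (Phone): customer_id=4 -> matches Grace
  - order 5 (Printer): customer_id=2 -> matches Wendy
  - order 6 (Desk): customer_id=4 -> matches Grace
  - order 7 (Laptop): customer_id=1 -> matches Dave
  - order 8 (Charger): customer_id=4 -> matches Grace
All 8 rows appear; 1 has NULL customer.

SQL:
SELECT a.product, b.name AS customer
FROM orders a
LEFT JOIN customers b ON a.customer_id = b.id

Result:
product | customer
--------+---------
Chair   | Grace   
Mouse   | NULL    
Camera  | Dave    
Phone   | Grace   
Printer | Wendy   
Desk    | Grace   
Laptop  | Dave    
Charger | Grace   
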